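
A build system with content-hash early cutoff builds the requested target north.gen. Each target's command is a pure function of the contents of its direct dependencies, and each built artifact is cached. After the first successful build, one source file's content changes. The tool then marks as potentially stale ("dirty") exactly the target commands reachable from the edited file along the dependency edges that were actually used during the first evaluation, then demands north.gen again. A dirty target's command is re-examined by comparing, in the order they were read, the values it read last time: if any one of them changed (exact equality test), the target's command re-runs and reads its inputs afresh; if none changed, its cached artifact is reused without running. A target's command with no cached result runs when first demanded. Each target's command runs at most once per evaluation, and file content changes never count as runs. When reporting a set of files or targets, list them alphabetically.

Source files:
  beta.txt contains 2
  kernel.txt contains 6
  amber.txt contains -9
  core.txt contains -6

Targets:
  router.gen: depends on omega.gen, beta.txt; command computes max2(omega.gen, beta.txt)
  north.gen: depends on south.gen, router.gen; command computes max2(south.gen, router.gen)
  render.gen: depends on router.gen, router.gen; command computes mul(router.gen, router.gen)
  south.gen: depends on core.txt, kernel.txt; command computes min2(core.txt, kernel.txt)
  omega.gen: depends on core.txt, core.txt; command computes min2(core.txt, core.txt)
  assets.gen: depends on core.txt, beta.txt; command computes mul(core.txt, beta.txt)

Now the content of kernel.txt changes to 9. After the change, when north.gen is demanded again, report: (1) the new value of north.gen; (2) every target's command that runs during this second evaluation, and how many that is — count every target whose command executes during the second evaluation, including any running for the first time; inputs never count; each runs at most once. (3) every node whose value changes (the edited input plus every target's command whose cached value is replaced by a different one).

New value of north.gen: 2.
Target commands that run: south.gen — 1 in total.
Values that change: kernel.txt.
Key observation: the change is absorbed at south.gen — it re-runs but produces the same value, and the output's value is unchanged.

First evaluation (everything demanded from the output):
  omega.gen = min2(-6, -6) = -6
  router.gen = max2(-6, 2) = 2
  south.gen = min2(-6, 6) = -6
  north.gen = max2(-6, 2) = 2

Propagation after the edit:
  south.gen: runs — kernel.txt 6->9; result -6 (same value as before).
  north.gen: checked — values it read are unchanged (south.gen unchanged, router.gen unchanged); reused cached 2 without running.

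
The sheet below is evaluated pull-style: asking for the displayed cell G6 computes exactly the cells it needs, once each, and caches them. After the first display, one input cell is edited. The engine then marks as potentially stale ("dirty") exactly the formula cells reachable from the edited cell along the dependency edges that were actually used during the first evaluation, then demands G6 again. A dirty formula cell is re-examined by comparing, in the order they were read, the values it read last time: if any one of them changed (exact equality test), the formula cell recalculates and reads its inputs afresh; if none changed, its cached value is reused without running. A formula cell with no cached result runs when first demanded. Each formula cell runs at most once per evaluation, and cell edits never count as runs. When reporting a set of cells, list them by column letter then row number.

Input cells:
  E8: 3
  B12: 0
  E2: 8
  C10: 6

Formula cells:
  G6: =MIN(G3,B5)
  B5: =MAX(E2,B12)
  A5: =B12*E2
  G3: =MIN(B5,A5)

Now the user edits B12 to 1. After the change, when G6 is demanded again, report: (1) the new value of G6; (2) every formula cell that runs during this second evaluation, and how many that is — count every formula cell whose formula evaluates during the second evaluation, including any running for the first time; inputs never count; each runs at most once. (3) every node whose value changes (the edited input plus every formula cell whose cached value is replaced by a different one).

First demand of the output computes:
  A5 = 0 * 8 = 0
  B5 = MAX(8, 0) = 8
  G3 = MIN(8, 0) = 0
  G6 = MIN(0, 8) = 0

After the edit, cleaning proceeds:
  A5: a read changed (B12 0->1) — executes, giving 8.
  B5: a read changed (B12 0->1) — executes, giving 8 — identical to its old value.
  G3: a read changed (A5 0->8) — executes, giving 8.
  G6: a read changed (G3 0->8) — executes, giving 8.

Demanding G6 again yields 8.
4 formula cells run: A5, B5, G3, G6.
The nodes whose values change: A5, B12, G3, G6.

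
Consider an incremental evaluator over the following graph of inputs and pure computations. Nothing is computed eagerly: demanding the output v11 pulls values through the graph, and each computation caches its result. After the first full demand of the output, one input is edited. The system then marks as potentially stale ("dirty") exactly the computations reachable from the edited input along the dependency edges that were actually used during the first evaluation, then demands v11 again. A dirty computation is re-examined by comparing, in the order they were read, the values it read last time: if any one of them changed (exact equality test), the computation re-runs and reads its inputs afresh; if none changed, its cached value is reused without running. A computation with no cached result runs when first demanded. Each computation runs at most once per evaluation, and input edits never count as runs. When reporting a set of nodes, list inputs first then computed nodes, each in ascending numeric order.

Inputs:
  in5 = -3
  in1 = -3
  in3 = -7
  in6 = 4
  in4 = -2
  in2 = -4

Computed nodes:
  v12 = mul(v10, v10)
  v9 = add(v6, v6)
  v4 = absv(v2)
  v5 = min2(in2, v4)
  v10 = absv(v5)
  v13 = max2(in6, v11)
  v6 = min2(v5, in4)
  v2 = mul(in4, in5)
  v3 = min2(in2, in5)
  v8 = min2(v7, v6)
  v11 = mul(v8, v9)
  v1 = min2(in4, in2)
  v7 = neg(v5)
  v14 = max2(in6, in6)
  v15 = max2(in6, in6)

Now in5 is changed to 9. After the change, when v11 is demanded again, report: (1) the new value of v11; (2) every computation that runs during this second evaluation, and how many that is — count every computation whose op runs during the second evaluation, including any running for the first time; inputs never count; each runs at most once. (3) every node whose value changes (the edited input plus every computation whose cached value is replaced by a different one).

Initial pass — values computed on the first demand:
  v2 = mul(-2, -3) = 6
  v4 = absv(6) = 6
  v5 = min2(-4, 6) = -4
  v6 = min2(-4, -2) = -4
  v7 = neg(-4) = 4
  v8 = min2(4, -4) = -4
  v9 = add(-4, -4) = -8
  v11 = mul(-4, -8) = 32

Second demand — change propagation:
  v2: re-runs because in5 -3->9; new result -18.
  v4: re-runs because v2 6->-18; new result 18.
  v5: re-runs because v4 6->18; new result -4 (unchanged).
  v6: re-examined; everything it read last time is the same (v5 unchanged, in4 unchanged) — cache -4 kept, no run.
  v7: re-examined; everything it read last time is the same (v5 unchanged) — cache 4 kept, no run.
  v8: re-examined; everything it read last time is the same (v7 unchanged, v6 unchanged) — cache -4 kept, no run.
  v9: re-examined; everything it read last time is the same (v6 unchanged, v6 unchanged) — cache -8 kept, no run.
  v11: re-examined; everything it read last time is the same (v8 unchanged, v9 unchanged) — cache 32 kept, no run.

The important point: v5 recomputes to an identical value, and the output ends up unchanged.

v11 now evaluates to 32.
Run set: v2, v4, v5 (3 run).
Changed values: in5, v2, v4.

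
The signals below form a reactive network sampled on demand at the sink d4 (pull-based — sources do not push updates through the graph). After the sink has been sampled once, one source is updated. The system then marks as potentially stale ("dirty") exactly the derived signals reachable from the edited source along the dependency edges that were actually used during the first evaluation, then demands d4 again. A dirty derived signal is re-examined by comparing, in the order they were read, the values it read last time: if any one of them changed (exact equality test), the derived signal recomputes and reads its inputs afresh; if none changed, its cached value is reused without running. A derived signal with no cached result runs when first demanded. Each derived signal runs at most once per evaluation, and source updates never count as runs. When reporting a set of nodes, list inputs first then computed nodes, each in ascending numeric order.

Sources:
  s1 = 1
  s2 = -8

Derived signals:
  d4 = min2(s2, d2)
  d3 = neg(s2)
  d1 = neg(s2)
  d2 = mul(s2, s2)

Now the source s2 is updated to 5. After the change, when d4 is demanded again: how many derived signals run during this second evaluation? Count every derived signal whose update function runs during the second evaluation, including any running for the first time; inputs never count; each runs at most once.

Run set: d2, d4 (2 run).

Initial pass — values computed on the first demand:
  d2 = mul(-8, -8) = 64
  d4 = min2(-8, 64) = -8

Second demand — change propagation:
  d2: re-runs because s2 -8->5; s2 -8->5; new result 25.
  d4: re-runs because s2 -8->5; d2 64->25; new result 5.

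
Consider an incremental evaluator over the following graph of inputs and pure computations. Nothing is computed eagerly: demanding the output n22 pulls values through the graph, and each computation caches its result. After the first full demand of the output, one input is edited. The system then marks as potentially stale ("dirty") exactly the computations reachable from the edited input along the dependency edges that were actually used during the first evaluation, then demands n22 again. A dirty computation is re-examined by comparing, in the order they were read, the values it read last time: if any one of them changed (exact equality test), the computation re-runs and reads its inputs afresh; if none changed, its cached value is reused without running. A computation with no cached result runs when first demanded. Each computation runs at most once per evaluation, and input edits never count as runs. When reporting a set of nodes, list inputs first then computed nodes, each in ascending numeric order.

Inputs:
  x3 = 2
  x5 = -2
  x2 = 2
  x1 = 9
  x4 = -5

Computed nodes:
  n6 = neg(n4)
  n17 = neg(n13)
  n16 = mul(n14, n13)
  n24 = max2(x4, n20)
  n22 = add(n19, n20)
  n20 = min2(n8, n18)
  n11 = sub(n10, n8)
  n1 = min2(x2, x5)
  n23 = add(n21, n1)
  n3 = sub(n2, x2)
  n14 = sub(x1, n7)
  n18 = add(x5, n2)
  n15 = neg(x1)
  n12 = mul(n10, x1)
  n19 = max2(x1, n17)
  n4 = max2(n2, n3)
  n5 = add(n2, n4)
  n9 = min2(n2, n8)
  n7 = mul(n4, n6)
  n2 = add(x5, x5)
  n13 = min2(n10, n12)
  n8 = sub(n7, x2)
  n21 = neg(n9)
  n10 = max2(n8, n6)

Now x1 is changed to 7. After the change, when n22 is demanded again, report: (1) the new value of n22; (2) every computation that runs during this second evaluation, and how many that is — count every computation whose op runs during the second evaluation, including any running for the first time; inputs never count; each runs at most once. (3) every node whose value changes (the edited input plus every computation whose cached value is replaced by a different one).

Initial pass — values computed on the first demand:
  n2 = add(-2, -2) = -4
  n3 = sub(-4, 2) = -6
  n4 = max2(-4, -6) = -4
  n6 = neg(-4) = 4
  n7 = mul(-4, 4) = -16
  n8 = sub(-16, 2) = -18
  n10 = max2(-18, 4) = 4
  n12 = mul(4, 9) = 36
  n13 = min2(4, 36) = 4
  n17 = neg(4) = -4
  n18 = add(-2, -4) = -6
  n19 = max2(9, -4) = 9
  n20 = min2(-18, -6) = -18
  n22 = add(9, -18) = -9

Second demand — change propagation:
  n12: re-runs because x1 9->7; new result 28.
  n13: re-runs because n12 36->28; new result 4 (unchanged).
  n17: re-examined; everything it read last time is the same (n13 unchanged) — cache -4 kept, no run.
  n19: re-runs because x1 9->7; new result 7.
  n22: re-runs because n19 9->7; new result -11.

The important point: at n17 every value read last time is unchanged, so the dirty flag clears without a run.

n22 now evaluates to -11.
Run set: n12, n13, n19, n22 (4 run).
Changed values: x1, n12, n19, n22.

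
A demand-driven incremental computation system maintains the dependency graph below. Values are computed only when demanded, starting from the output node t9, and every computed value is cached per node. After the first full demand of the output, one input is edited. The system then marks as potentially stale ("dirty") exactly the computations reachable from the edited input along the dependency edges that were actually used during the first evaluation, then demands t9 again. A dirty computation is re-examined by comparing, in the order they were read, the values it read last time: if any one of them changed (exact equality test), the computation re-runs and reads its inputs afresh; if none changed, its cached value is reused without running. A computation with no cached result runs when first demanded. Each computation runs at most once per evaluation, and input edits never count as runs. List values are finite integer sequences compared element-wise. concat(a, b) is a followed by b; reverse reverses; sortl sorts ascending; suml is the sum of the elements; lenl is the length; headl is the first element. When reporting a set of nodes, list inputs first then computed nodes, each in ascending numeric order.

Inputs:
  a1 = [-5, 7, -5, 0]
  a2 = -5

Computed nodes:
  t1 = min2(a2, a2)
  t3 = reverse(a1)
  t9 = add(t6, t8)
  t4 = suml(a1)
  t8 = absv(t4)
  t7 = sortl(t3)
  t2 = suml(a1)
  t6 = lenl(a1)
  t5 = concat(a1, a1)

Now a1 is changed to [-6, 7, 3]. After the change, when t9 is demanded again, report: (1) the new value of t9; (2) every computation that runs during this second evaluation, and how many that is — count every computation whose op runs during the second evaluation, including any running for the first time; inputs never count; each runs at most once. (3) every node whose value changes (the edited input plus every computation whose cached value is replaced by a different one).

First evaluation (everything demanded from the output):
  t4 = suml([-5, 7, -5, 0]) = -3
  t6 = lenl([-5, 7, -5, 0]) = 4
  t8 = absv(-3) = 3
  t9 = add(4, 3) = 7

Propagation after the edit:
  t4: runs — a1 [-5, 7, -5, 0]->[-6, 7, 3]; result 4.
  t6: runs — a1 [-5, 7, -5, 0]->[-6, 7, 3]; result 3.
  t8: runs — t4 -3->4; result 4.
  t9: runs — t6 4->3; t8 3->4; result 7 (same value as before).

New value of t9: 7.
Computations that run: t4, t6, t8, t9 — 4 in total.
Values that change: a1, t4, t6, t8.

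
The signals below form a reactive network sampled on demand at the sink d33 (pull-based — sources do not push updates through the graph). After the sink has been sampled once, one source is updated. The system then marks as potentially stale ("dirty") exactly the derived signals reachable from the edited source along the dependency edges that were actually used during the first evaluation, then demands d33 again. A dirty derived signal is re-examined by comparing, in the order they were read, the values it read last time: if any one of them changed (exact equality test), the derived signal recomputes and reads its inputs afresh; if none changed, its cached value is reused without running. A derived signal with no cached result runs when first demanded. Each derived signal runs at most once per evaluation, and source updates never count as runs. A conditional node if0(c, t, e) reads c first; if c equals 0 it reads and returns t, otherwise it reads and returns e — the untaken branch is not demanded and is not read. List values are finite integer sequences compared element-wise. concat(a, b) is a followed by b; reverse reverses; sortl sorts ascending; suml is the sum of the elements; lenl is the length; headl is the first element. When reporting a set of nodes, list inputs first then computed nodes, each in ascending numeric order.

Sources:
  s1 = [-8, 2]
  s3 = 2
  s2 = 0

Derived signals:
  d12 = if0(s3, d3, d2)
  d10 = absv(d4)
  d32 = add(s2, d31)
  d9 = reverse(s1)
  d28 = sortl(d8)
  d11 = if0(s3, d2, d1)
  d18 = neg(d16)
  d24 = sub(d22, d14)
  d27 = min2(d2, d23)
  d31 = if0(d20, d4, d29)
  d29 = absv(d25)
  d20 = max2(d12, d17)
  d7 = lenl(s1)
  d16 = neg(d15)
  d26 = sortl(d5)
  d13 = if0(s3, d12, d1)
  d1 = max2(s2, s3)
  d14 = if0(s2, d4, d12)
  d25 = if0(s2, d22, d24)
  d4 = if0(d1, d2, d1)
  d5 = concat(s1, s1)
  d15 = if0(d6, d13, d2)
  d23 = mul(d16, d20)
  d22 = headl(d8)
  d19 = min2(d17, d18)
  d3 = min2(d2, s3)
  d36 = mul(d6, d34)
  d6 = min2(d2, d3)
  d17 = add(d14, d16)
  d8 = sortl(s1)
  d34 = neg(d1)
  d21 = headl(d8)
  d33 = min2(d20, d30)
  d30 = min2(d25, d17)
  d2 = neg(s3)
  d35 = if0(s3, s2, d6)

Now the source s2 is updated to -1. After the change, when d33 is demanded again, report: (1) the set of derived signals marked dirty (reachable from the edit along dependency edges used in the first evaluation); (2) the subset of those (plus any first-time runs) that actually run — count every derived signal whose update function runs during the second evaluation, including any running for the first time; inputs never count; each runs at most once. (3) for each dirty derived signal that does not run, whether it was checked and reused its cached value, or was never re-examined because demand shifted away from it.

Initial pass — values computed on the first demand:
  d1 = max2(0, 2) = 2
  d2 = neg(2) = -2
  d3 = min2(-2, 2) = -2
  d4 = if0(d1=2 -> else branch d1) = 2
  d6 = min2(-2, -2) = -2
  d8 = sortl([-8, 2]) = [-8, 2]
  d12 = if0(s3=2 -> else branch d2) = -2
  d14 = if0(s2=0 -> then branch d4) = 2
  d15 = if0(d6=-2 -> else branch d2) = -2
  d16 = neg(-2) = 2
  d17 = add(2, 2) = 4
  d20 = max2(-2, 4) = 4
  d22 = headl([-8, 2]) = -8
  d25 = if0(s2=0 -> then branch d22) = -8
  d30 = min2(-8, 4) = -8
  d33 = min2(4, -8) = -8

Second demand — change propagation:
  d1: dirty yet unreached — the second evaluation never asks for it.
  d4: dirty yet unreached — the second evaluation never asks for it.
  d14: re-runs because s2 0->-1; new result -2.
  d17: re-runs because d14 2->-2; new result 0.
  d20: re-runs because d17 4->0; new result 0.
  d24: newly demanded (no cache) — executes and yields -6.
  d25: re-runs because s2 0->-1; new result -6.
  d30: re-runs because d25 -8->-6; d17 4->0; new result -6.
  d33: re-runs because d20 4->0; d30 -8->-6; new result -6.

The important point: the flipped condition redirects demand; d1, d4 are left stale, never re-checked.

Dirty set: d1, d4, d14, d17, d20, d25, d30, d33.
Run set: d14, d17, d20, d24, d25, d30, d33 (7 run).
Left stale — demand moved off them: d1, d4.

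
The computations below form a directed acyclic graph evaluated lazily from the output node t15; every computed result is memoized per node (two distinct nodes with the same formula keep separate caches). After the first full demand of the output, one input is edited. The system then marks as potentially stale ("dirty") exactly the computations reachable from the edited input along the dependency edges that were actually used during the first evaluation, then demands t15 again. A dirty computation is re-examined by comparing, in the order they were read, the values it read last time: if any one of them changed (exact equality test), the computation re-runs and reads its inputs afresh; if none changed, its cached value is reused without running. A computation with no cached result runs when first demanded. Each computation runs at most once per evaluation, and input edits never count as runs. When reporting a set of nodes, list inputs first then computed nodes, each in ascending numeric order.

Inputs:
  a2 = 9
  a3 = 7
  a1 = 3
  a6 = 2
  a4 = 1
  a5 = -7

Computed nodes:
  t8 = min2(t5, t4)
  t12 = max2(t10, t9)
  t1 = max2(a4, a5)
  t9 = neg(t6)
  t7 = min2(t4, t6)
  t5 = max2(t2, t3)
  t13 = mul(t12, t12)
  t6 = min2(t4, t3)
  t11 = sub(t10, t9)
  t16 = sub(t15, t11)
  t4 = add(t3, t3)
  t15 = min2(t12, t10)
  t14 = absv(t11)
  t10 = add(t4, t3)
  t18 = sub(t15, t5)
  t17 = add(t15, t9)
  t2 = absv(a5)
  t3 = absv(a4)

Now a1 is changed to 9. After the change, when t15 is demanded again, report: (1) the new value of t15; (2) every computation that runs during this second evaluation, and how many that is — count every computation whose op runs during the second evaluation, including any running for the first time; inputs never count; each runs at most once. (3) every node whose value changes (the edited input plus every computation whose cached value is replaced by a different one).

First demand of the output computes:
  t3 = absv(1) = 1
  t4 = add(1, 1) = 2
  t6 = min2(2, 1) = 1
  t9 = neg(1) = -1
  t10 = add(2, 1) = 3
  t12 = max2(3, -1) = 3
  t15 = min2(3, 3) = 3

After the edit, cleaning proceeds:
  no node depends on a1 at all; the second demand re-runs nothing.

Note the shortcut — nothing in the graph depends on a1 at all, so no recomputation happens.

Demanding t15 again yields 3.
0 computations run: none.
The nodes whose values change: a1.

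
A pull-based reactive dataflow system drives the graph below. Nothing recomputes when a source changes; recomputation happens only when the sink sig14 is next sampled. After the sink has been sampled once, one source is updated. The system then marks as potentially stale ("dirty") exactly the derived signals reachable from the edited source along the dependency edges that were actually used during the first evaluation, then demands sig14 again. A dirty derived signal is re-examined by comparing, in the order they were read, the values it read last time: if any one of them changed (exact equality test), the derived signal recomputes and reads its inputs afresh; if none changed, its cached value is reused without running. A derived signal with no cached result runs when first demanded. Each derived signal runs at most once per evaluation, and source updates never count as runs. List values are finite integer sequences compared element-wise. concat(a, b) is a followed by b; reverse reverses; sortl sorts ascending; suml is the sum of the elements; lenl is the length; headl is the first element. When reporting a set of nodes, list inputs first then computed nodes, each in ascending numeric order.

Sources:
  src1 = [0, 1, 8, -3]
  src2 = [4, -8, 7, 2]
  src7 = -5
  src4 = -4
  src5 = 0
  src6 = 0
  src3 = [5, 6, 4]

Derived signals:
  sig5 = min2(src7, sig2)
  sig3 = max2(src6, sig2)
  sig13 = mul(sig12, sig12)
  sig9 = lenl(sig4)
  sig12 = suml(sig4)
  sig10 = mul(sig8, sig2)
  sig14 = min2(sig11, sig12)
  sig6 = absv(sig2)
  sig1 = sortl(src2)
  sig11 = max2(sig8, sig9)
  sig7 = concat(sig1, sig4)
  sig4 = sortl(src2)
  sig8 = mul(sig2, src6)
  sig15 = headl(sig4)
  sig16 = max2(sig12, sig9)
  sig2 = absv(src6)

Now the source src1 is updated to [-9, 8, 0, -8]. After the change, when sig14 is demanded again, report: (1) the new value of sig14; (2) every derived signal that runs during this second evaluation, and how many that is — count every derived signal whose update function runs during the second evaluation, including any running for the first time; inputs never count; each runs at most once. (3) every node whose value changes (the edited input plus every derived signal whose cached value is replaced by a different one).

First evaluation (everything demanded from the output):
  sig2 = absv(0) = 0
  sig4 = sortl([4, -8, 7, 2]) = [-8, 2, 4, 7]
  sig8 = mul(0, 0) = 0
  sig9 = lenl([-8, 2, 4, 7]) = 4
  sig11 = max2(0, 4) = 4
  sig12 = suml([-8, 2, 4, 7]) = 5
  sig14 = min2(4, 5) = 4

Propagation after the edit:
  src1 feeds no computation that the output demands — nothing is marked dirty and nothing runs.

Key observation: src1 is never demanded by the output, so the edit triggers no recomputation at all.

New value of sig14: 4.
Derived signals that run: none — 0 in total.
Values that change: src1.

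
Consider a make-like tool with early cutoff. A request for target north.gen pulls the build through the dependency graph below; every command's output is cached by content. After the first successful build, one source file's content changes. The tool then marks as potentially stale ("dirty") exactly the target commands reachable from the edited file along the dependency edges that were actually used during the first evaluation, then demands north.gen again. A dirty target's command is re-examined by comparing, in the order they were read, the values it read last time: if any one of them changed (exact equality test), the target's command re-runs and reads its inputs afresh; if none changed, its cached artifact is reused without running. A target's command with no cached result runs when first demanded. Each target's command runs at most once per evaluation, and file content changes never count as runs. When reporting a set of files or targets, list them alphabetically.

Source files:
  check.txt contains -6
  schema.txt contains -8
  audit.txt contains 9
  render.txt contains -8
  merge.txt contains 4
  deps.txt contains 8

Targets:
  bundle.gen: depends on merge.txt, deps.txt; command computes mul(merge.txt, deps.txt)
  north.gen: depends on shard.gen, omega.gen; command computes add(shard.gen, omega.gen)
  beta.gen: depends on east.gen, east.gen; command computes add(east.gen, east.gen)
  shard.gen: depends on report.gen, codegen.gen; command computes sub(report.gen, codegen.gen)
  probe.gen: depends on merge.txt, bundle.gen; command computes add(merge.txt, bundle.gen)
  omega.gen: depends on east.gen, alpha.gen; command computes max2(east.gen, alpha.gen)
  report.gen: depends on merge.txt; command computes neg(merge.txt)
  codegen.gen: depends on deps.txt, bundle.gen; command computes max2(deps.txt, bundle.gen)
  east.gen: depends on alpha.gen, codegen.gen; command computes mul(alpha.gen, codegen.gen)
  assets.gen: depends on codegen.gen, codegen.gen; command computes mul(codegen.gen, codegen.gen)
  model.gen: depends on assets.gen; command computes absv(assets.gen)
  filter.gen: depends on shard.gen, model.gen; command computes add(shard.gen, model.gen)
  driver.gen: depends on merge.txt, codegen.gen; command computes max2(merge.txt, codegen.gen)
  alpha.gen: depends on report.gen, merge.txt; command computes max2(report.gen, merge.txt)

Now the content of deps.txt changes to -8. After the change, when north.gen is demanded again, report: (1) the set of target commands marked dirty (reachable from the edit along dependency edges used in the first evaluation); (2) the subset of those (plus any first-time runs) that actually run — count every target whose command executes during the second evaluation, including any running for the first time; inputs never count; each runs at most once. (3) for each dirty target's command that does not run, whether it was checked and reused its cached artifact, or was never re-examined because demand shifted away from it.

First demand of the output computes:
  bundle.gen = mul(4, 8) = 32
  codegen.gen = max2(8, 32) = 32
  report.gen = neg(4) = -4
  alpha.gen = max2(-4, 4) = 4
  east.gen = mul(4, 32) = 128
  omega.gen = max2(128, 4) = 128
  shard.gen = sub(-4, 32) = -36
  north.gen = add(-36, 128) = 92

After the edit, cleaning proceeds:
  bundle.gen: a read changed (deps.txt 8->-8) — executes, giving -32.
  codegen.gen: a read changed (deps.txt 8->-8; bundle.gen 32->-32) — executes, giving -8.
  east.gen: a read changed (codegen.gen 32->-8) — executes, giving -32.
  omega.gen: a read changed (east.gen 128->-32) — executes, giving 4.
  shard.gen: a read changed (codegen.gen 32->-8) — executes, giving 4.
  north.gen: a read changed (shard.gen -36->4; omega.gen 128->4) — executes, giving 8.

The edit dirties: bundle.gen, codegen.gen, east.gen, north.gen, omega.gen, shard.gen.
6 target commands run: bundle.gen, codegen.gen, east.gen, north.gen, omega.gen, shard.gen.
No dirty target's command escaped a run.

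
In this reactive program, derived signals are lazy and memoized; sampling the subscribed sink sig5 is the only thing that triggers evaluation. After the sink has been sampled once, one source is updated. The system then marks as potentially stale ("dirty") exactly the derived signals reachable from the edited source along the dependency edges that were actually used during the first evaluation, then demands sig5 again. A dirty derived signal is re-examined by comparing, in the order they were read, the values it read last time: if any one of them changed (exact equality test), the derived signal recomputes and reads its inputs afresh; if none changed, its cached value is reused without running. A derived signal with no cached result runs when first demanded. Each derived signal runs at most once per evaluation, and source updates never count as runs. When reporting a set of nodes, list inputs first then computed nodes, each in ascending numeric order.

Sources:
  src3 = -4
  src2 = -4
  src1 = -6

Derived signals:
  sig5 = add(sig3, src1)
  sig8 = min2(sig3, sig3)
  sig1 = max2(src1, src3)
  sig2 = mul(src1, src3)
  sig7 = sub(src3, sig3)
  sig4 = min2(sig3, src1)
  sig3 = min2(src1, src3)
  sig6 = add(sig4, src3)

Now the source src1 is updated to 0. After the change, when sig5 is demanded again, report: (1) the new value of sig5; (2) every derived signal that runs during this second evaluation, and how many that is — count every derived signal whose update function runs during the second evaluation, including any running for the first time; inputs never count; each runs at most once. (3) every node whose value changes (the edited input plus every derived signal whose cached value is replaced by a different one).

First demand of the output computes:
  sig3 = min2(-6, -4) = -6
  sig5 = add(-6, -6) = -12

After the edit, cleaning proceeds:
  sig3: a read changed (src1 -6->0) — executes, giving -4.
  sig5: a read changed (sig3 -6->-4; src1 -6->0) — executes, giving -4.

Demanding sig5 again yields -4.
2 derived signals run: sig3, sig5.
The nodes whose values change: src1, sig3, sig5.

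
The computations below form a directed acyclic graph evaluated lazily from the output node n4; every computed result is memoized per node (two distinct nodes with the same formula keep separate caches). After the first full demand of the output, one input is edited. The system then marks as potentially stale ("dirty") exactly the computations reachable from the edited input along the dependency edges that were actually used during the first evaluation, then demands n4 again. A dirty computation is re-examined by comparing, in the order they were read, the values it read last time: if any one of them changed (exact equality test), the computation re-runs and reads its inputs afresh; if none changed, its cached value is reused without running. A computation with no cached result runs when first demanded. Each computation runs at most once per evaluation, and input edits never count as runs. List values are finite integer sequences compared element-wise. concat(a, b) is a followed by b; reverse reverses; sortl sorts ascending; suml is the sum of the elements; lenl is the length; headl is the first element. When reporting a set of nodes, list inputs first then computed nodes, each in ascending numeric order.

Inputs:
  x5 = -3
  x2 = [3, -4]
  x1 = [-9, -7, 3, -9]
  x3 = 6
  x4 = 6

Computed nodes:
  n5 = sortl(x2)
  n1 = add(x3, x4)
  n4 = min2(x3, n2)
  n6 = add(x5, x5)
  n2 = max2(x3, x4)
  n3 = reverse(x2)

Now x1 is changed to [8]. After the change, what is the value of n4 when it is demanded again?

First demand of the output computes:
  n2 = max2(6, 6) = 6
  n4 = min2(6, 6) = 6

After the edit, cleaning proceeds:
  no node depends on x1 at all; the second demand re-runs nothing.

Note the shortcut — nothing in the graph depends on x1 at all, so no recomputation happens.

Demanding n4 again yields 6.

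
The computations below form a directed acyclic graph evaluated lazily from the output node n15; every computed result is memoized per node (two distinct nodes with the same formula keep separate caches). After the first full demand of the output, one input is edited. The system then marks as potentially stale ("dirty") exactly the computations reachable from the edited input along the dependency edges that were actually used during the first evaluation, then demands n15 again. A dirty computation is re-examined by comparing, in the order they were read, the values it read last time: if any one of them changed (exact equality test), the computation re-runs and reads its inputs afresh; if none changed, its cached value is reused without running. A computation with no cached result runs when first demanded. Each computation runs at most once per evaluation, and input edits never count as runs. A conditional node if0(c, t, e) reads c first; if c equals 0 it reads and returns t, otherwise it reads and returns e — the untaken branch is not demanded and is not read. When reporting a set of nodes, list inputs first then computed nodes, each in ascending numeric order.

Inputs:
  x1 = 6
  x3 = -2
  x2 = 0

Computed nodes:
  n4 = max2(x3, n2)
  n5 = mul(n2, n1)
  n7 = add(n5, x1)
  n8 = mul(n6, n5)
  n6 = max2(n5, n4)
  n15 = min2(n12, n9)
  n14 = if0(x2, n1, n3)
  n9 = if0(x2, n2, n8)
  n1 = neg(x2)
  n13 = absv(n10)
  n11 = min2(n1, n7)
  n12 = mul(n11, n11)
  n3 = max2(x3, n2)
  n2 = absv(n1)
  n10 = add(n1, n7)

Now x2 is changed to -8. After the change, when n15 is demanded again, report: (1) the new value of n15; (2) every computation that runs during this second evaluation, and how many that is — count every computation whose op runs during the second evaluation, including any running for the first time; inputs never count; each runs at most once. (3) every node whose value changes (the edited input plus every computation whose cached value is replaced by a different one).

First demand of the output computes:
  n1 = neg(0) = 0
  n2 = absv(0) = 0
  n5 = mul(0, 0) = 0
  n7 = add(0, 6) = 6
  n9 = if0(x2=0 -> then branch n2) = 0
  n11 = min2(0, 6) = 0
  n12 = mul(0, 0) = 0
  n15 = min2(0, 0) = 0

After the edit, cleaning proceeds:
  n1: a read changed (x2 0->-8) — executes, giving 8.
  n2: a read changed (n1 0->8) — executes, giving 8.
  n4: had never run; runs now, result 8.
  n5: a read changed (n2 0->8; n1 0->8) — executes, giving 64.
  n6: had never run; runs now, result 64.
  n7: a read changed (n5 0->64) — executes, giving 70.
  n8: had never run; runs now, result 4096.
  n9: a read changed (x2 0->-8; n2 0->8) — executes, giving 4096.
  n11: a read changed (n1 0->8; n7 6->70) — executes, giving 8.
  n12: a read changed (n11 0->8; n11 0->8) — executes, giving 64.
  n15: a read changed (n12 0->64; n9 0->4096) — executes, giving 64.

Note the branch switch — n4, n6, n8 had no cache and run now for the first time.

Demanding n15 again yields 64.
11 computations run: n1, n2, n4, n5, n6, n7, n8, n9, n11, n12, n15.
The nodes whose values change: x2, n1, n2, n5, n7, n9, n11, n12, n15.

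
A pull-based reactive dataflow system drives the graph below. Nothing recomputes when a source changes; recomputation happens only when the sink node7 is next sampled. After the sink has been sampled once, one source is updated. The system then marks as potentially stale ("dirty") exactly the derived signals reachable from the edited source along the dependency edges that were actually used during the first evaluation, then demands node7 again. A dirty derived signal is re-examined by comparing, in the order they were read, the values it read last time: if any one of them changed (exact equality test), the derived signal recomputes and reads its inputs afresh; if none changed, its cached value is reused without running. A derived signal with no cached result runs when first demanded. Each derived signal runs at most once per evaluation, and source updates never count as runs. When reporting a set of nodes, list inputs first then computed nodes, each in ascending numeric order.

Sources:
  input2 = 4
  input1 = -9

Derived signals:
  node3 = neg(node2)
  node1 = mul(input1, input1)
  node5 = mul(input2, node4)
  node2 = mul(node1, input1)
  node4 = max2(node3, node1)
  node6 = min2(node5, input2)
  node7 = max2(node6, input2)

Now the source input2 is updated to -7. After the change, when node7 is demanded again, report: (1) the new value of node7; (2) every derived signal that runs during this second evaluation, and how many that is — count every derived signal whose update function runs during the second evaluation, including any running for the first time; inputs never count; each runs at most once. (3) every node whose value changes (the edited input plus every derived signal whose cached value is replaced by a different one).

New value of node7: -7.
Derived signals that run: node5, node6, node7 — 3 in total.
Values that change: input2, node5, node6, node7.

First evaluation (everything demanded from the output):
  node1 = mul(-9, -9) = 81
  node2 = mul(81, -9) = -729
  node3 = neg(-729) = 729
  node4 = max2(729, 81) = 729
  node5 = mul(4, 729) = 2916
  node6 = min2(2916, 4) = 4
  node7 = max2(4, 4) = 4

Propagation after the edit:
  node5: runs — input2 4->-7; result -5103.
  node6: runs — node5 2916->-5103; input2 4->-7; result -5103.
  node7: runs — node6 4->-5103; input2 4->-7; result -7.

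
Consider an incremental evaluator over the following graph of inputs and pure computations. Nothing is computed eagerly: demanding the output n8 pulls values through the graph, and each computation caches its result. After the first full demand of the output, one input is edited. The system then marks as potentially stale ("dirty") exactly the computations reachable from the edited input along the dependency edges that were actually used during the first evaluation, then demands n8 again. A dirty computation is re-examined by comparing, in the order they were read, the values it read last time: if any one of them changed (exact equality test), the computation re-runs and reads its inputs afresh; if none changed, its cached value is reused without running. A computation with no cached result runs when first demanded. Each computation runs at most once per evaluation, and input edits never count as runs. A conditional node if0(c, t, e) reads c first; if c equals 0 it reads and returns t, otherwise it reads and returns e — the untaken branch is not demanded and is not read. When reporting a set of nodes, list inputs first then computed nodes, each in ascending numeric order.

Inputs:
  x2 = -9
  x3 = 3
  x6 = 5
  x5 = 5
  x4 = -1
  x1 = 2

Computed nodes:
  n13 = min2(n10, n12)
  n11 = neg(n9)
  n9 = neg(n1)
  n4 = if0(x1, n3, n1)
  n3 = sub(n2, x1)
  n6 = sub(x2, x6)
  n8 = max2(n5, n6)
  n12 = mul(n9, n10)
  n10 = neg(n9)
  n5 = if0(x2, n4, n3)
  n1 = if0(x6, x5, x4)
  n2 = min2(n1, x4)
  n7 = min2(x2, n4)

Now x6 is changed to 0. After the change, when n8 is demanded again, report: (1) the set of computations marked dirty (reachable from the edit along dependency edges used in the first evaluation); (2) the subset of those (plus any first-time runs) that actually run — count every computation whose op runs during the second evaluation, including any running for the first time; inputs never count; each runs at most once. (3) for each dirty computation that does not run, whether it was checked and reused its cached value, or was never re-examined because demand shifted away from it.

Initial pass — values computed on the first demand:
  n1 = if0(x6=5 -> else branch x4) = -1
  n2 = min2(-1, -1) = -1
  n3 = sub(-1, 2) = -3
  n5 = if0(x2=-9 -> else branch n3) = -3
  n6 = sub(-9, 5) = -14
  n8 = max2(-3, -14) = -3

Second demand — change propagation:
  n1: re-runs because x6 5->0; new result 5.
  n2: re-runs because n1 -1->5; new result -1 (unchanged).
  n3: re-examined; everything it read last time is the same (n2 unchanged, x1 unchanged) — cache -3 kept, no run.
  n5: re-examined; everything it read last time is the same (x2 unchanged, n3 unchanged) — cache -3 kept, no run.
  n6: re-runs because x6 5->0; new result -9.
  n8: re-runs because n6 -14->-9; new result -3 (unchanged).

The important point: at n3 every value read last time is unchanged, so the dirty flag clears without a run.

Dirty set: n1, n2, n3, n5, n6, n8.
Run set: n1, n2, n6, n8 (4 run).
Re-examined without running (cache reused): n3, n5.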